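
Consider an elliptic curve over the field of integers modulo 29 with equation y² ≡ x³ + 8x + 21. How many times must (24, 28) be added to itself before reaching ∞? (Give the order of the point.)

2P: tangent at (24, 28): λ = (3·24² + 8)/(2·28) ≡ 25/27. 27⁻¹ ≡ 14 (mod 29) since 27·14 = 378 ≡ 1, so λ ≡ 25·14 ≡ 2.
  x = λ² - 24 - 24 = 4 - 48 ≡ 14; y = λ·(24 - 14) - 28 ≡ 21. → (14, 21)
3P: (14, 21) + (24, 28). λ = (28 - 21)/(24 - 14) ≡ 7/10 mod 29. 10⁻¹ ≡ 3 (mod 29), so λ ≡ 21.
  x = λ² - 14 - 24 = 441 - 38 ≡ 26; y = λ·(14 - 26) - 21 ≡ 17. → (26, 17)
4P: (26, 17) + (24, 28). λ = (28 - 17)/(24 - 26) ≡ 11/27 mod 29. 27⁻¹ ≡ 14 (mod 29), so λ ≡ 9.
  x = λ² - 26 - 24 = 81 - 50 ≡ 2; y = λ·(26 - 2) - 17 ≡ 25. → (2, 25)
5P: (2, 25) + (24, 28). λ = (28 - 25)/(24 - 2) ≡ 3/22 mod 29. 22⁻¹ ≡ 4 (mod 29) since 22·4 = 88 ≡ 1, so λ ≡ 12.
  x = λ² - 2 - 24 = 144 - 26 ≡ 2; y = λ·(2 - 2) - 25 ≡ 4. → (2, 4)
6P: (2, 4) + (24, 28). λ = (28 - 4)/(24 - 2) ≡ 24/22 mod 29. 22⁻¹ ≡ 4 (mod 29), so λ ≡ 9.
  x = λ² - 2 - 24 = 81 - 26 ≡ 26; y = λ·(2 - 26) - 4 ≡ 12. → (26, 12)
7P: (26, 12) + (24, 28). λ = (28 - 12)/(24 - 26) ≡ 16/27 mod 29. 27⁻¹ ≡ 14 (mod 29), so λ ≡ 21.
  x = λ² - 26 - 24 = 441 - 50 ≡ 14; y = λ·(26 - 14) - 12 ≡ 8. → (14, 8)
8P: (14, 8) + (24, 28). λ = (28 - 8)/(24 - 14) ≡ 20/10 mod 29. 10⁻¹ ≡ 3 (mod 29), so λ ≡ 2.
  x = λ² - 14 - 24 = 4 - 38 ≡ 24; y = λ·(14 - 24) - 8 ≡ 1. → (24, 1)
9P: (24, 1) + (24, 28): same x and y₁ ≡ -y₂, so the sum is ∞.
9P = ∞, so the order is 9.

9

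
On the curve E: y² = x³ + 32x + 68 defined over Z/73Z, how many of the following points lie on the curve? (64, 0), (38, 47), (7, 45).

2

(64, 0): 0² ≡ 0, rhs ≡ 0 → on.
(38, 47): 47² ≡ 19, rhs ≡ 19 → on.
(7, 45): 45² ≡ 54, rhs ≡ 51 → off.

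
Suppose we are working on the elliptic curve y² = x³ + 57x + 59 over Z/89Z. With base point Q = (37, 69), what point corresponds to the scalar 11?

(26, 31)

Double-and-add on 11 = (1011)₂. Start with Q = (37, 69) for the leading 1-bit.
double: tangent at (37, 69): λ = (3·37² + 57)/(2·69) ≡ 70/49. 49⁻¹ ≡ 20 (mod 89), so λ ≡ 70·20 ≡ 65.
  x = λ² - 37 - 37 = 4225 - 74 ≡ 57; y = λ·(37 - 57) - 69 ≡ 55. → (57, 55)
double: tangent at (57, 55): λ = (3·57² + 57)/(2·55) ≡ 14/21. 21⁻¹ ≡ 17 (mod 89), so λ ≡ 14·17 ≡ 60.
  x = λ² - 57 - 57 = 3600 - 114 ≡ 15; y = λ·(57 - 15) - 55 ≡ 62. → (15, 62)
add Q: (15, 62) + (37, 69). λ = (69 - 62)/(37 - 15) ≡ 7/22 mod 89. 22⁻¹ ≡ 85 (mod 89), so λ ≡ 61.
  x = λ² - 15 - 37 = 3721 - 52 ≡ 20; y = λ·(15 - 20) - 62 ≡ 78. → (20, 78)
double: tangent at (20, 78): λ = (3·20² + 57)/(2·78) ≡ 11/67. 67⁻¹ ≡ 4 (mod 89), so λ ≡ 11·4 ≡ 44.
  x = λ² - 20 - 20 = 1936 - 40 ≡ 27; y = λ·(20 - 27) - 78 ≡ 59. → (27, 59)
add Q: (27, 59) + (37, 69). λ = (69 - 59)/(37 - 27) ≡ 10/10 mod 89. 10⁻¹ ≡ 9 (mod 89), so λ ≡ 1.
  x = λ² - 27 - 37 = 1 - 64 ≡ 26; y = λ·(27 - 26) - 59 ≡ 31. → (26, 31)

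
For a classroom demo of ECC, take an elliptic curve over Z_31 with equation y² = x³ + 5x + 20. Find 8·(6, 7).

(10, 27)

Write Q = (6, 7).
Repeated addition: build up to 8Q.
2Q: tangent at (6, 7): λ = (3·6² + 5)/(2·7) ≡ 20/14. 14⁻¹ ≡ 20 (mod 31), so λ ≡ 20·20 ≡ 28.
  x = λ² - 6 - 6 = 784 - 12 ≡ 28; y = λ·(6 - 28) - 7 ≡ 28. → (28, 28)
3Q: (28, 28) + (6, 7). λ = (7 - 28)/(6 - 28) ≡ 10/9 mod 31. 9⁻¹ ≡ 7 (mod 31) since 9·7 = 63 ≡ 1, so λ ≡ 8.
  x = λ² - 28 - 6 = 64 - 34 ≡ 30; y = λ·(28 - 30) - 28 ≡ 18. → (30, 18)
4Q: (30, 18) + (6, 7). λ = (7 - 18)/(6 - 30) ≡ 20/7 mod 31. 7⁻¹ ≡ 9 (mod 31), so λ ≡ 25.
  x = λ² - 30 - 6 = 625 - 36 ≡ 0; y = λ·(30 - 0) - 18 ≡ 19. → (0, 19)
5Q: (0, 19) + (6, 7). λ = (7 - 19)/(6 - 0) ≡ 19/6 mod 31. 6⁻¹ ≡ 26 (mod 31) since 6·26 = 156 ≡ 1, so λ ≡ 29.
  x = λ² - 0 - 6 = 841 - 6 ≡ 29; y = λ·(0 - 29) - 19 ≡ 8. → (29, 8)
6Q: (29, 8) + (6, 7). λ = (7 - 8)/(6 - 29) ≡ 30/8 mod 31. 8⁻¹ ≡ 4 (mod 31), so λ ≡ 27.
  x = λ² - 29 - 6 = 729 - 35 ≡ 12; y = λ·(29 - 12) - 8 ≡ 17. → (12, 17)
7Q: (12, 17) + (6, 7). λ = (7 - 17)/(6 - 12) ≡ 21/25 mod 31. 25⁻¹ ≡ 5 (mod 31) since 25·5 = 125 ≡ 1, so λ ≡ 12.
  x = λ² - 12 - 6 = 144 - 18 ≡ 2; y = λ·(12 - 2) - 17 ≡ 10. → (2, 10)
8Q: (2, 10) + (6, 7). λ = (7 - 10)/(6 - 2) ≡ 28/4 mod 31. 4⁻¹ ≡ 8 (mod 31), so λ ≡ 7.
  x = λ² - 2 - 6 = 49 - 8 ≡ 10; y = λ·(2 - 10) - 10 ≡ 27. → (10, 27)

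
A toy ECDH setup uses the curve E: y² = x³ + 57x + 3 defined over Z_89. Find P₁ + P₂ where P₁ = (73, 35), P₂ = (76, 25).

(50, 7)

(73, 35) + (76, 25). λ = (25 - 35)/(76 - 73) ≡ 79/3 mod 89. 3⁻¹ ≡ 30 (mod 89) since 3·30 = 90 ≡ 1, so λ ≡ 56.
  x = λ² - 73 - 76 = 3136 - 149 ≡ 50; y = λ·(73 - 50) - 35 ≡ 7. → (50, 7)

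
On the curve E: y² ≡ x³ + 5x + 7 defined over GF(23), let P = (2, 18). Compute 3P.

Repeated addition: build up to 3P.
2P: tangent at (2, 18): λ = (3·2² + 5)/(2·18) ≡ 17/13. 13⁻¹ ≡ 16 (mod 23) since 13·16 = 208 ≡ 1, so λ ≡ 17·16 ≡ 19.
  x = λ² - 2 - 2 = 361 - 4 ≡ 12; y = λ·(2 - 12) - 18 ≡ 22. → (12, 22)
3P: (12, 22) + (2, 18). λ = (18 - 22)/(2 - 12) ≡ 19/13 mod 23. 13⁻¹ ≡ 16 (mod 23) since 13·16 = 208 ≡ 1, so λ ≡ 5.
  x = λ² - 12 - 2 = 25 - 14 ≡ 11; y = λ·(12 - 11) - 22 ≡ 6. → (11, 6)

(11, 6)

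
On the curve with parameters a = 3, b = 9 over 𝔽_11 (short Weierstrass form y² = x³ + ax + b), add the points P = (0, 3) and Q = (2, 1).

(0, 3) + (2, 1). λ = (1 - 3)/(2 - 0) ≡ 9/2 mod 11. 2⁻¹ ≡ 6 (mod 11), so λ ≡ 10.
  x = λ² - 0 - 2 = 100 - 2 ≡ 10; y = λ·(0 - 10) - 3 ≡ 7. → (10, 7)

(10, 7)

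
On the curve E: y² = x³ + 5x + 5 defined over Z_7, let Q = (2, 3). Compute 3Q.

Repeated addition: build up to 3Q.
2Q: tangent at (2, 3): λ = (3·2² + 5)/(2·3) ≡ 3/6. 6⁻¹ ≡ 6 (mod 7) since 6·6 = 36 ≡ 1, so λ ≡ 3·6 ≡ 4.
  x = λ² - 2 - 2 = 16 - 4 ≡ 5; y = λ·(2 - 5) - 3 ≡ 6. → (5, 6)
3Q: (5, 6) + (2, 3). λ = (3 - 6)/(2 - 5) ≡ 4/4 mod 7. 4⁻¹ ≡ 2 (mod 7) since 4·2 = 8 ≡ 1, so λ ≡ 1.
  x = λ² - 5 - 2 = 1 - 7 ≡ 1; y = λ·(5 - 1) - 6 ≡ 5. → (1, 5)

(1, 5)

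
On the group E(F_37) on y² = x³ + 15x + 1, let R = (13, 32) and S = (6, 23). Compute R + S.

(13, 32) + (6, 23). λ = (23 - 32)/(6 - 13) ≡ 28/30 mod 37. 30⁻¹ ≡ 21 (mod 37), so λ ≡ 33.
  x = λ² - 13 - 6 = 1089 - 19 ≡ 34; y = λ·(13 - 34) - 32 ≡ 15. → (34, 15)

(34, 15)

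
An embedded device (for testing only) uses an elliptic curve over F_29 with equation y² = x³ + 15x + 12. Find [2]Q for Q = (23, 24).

(18, 16)

tangent at (23, 24): λ = (3·23² + 15)/(2·24) ≡ 7/19. 19⁻¹ ≡ 26 (mod 29), so λ ≡ 7·26 ≡ 8.
  x = λ² - 23 - 23 = 64 - 46 ≡ 18; y = λ·(23 - 18) - 24 ≡ 16. → (18, 16)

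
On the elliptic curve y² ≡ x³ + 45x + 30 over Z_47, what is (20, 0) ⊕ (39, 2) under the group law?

(20, 0) + (39, 2). λ = (2 - 0)/(39 - 20) ≡ 2/19 mod 47. 19⁻¹ ≡ 5 (mod 47), so λ ≡ 10.
  x = λ² - 20 - 39 = 100 - 59 ≡ 41; y = λ·(20 - 41) - 0 ≡ 25. → (41, 25)

(41, 25)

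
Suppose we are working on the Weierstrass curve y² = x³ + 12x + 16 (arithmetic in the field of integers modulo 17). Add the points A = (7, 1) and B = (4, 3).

(7, 1) + (4, 3). λ = (3 - 1)/(4 - 7) ≡ 2/14 mod 17. 14⁻¹ ≡ 11 (mod 17), so λ ≡ 5.
  x = λ² - 7 - 4 = 25 - 11 ≡ 14; y = λ·(7 - 14) - 1 ≡ 15. → (14, 15)

(14, 15)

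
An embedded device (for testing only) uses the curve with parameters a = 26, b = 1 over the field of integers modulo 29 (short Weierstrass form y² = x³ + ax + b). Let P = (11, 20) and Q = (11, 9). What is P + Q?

O

The two points share x = 11 and their y-coordinates satisfy 20 + 9 ≡ 0 (mod 29), so they are inverses. Their sum is O.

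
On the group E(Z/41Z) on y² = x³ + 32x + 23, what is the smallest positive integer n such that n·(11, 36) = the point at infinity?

3

2P: tangent at (11, 36): λ = (3·11² + 32)/(2·36) ≡ 26/31. 31⁻¹ ≡ 4 (mod 41), so λ ≡ 26·4 ≡ 22.
  x = λ² - 11 - 11 = 484 - 22 ≡ 11; y = λ·(11 - 11) - 36 ≡ 5. → (11, 5)
3P: (11, 5) + (11, 36): same x and y₁ ≡ -y₂, so the sum is the point at infinity.
3P = the point at infinity, so the order is 3.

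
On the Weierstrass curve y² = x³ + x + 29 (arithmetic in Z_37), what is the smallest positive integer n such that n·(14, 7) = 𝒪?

5

2P: tangent at (14, 7): λ = (3·14² + 1)/(2·7) ≡ 34/14. 14⁻¹ ≡ 8 (mod 37), so λ ≡ 34·8 ≡ 13.
  x = λ² - 14 - 14 = 169 - 28 ≡ 30; y = λ·(14 - 30) - 7 ≡ 7. → (30, 7)
3P: (30, 7) + (14, 7). λ = (7 - 7)/(14 - 30) ≡ 0/21 mod 37. 21⁻¹ ≡ 30 (mod 37) since 21·30 = 630 ≡ 1, so λ ≡ 0.
  x = λ² - 30 - 14 = 0 - 44 ≡ 30; y = λ·(30 - 30) - 7 ≡ 30. → (30, 30)
4P: (30, 30) + (14, 7). λ = (7 - 30)/(14 - 30) ≡ 14/21 mod 37. 21⁻¹ ≡ 30 (mod 37) since 21·30 = 630 ≡ 1, so λ ≡ 13.
  x = λ² - 30 - 14 = 169 - 44 ≡ 14; y = λ·(30 - 14) - 30 ≡ 30. → (14, 30)
5P: (14, 30) + (14, 7): same x and y₁ ≡ -y₂, so the sum is 𝒪.
5P = 𝒪, so the order is 5.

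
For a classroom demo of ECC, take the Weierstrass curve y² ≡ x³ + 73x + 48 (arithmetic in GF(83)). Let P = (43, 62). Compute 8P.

(42, 57)

Repeated addition: build up to 8P.
2P: tangent at (43, 62): λ = (3·43² + 73)/(2·62) ≡ 59/41. 41⁻¹ ≡ 81 (mod 83) since 41·81 = 3321 ≡ 1, so λ ≡ 59·81 ≡ 48.
  x = λ² - 43 - 43 = 2304 - 86 ≡ 60; y = λ·(43 - 60) - 62 ≡ 35. → (60, 35)
3P: (60, 35) + (43, 62). λ = (62 - 35)/(43 - 60) ≡ 27/66 mod 83. 66⁻¹ ≡ 39 (mod 83), so λ ≡ 57.
  x = λ² - 60 - 43 = 3249 - 103 ≡ 75; y = λ·(60 - 75) - 35 ≡ 23. → (75, 23)
4P: (75, 23) + (43, 62). λ = (62 - 23)/(43 - 75) ≡ 39/51 mod 83. 51⁻¹ ≡ 70 (mod 83) since 51·70 = 3570 ≡ 1, so λ ≡ 74.
  x = λ² - 75 - 43 = 5476 - 118 ≡ 46; y = λ·(75 - 46) - 23 ≡ 48. → (46, 48)
5P: (46, 48) + (43, 62). λ = (62 - 48)/(43 - 46) ≡ 14/80 mod 83. 80⁻¹ ≡ 55 (mod 83), so λ ≡ 23.
  x = λ² - 46 - 43 = 529 - 89 ≡ 25; y = λ·(46 - 25) - 48 ≡ 20. → (25, 20)
6P: (25, 20) + (43, 62). λ = (62 - 20)/(43 - 25) ≡ 42/18 mod 83. 18⁻¹ ≡ 60 (mod 83), so λ ≡ 30.
  x = λ² - 25 - 43 = 900 - 68 ≡ 2; y = λ·(25 - 2) - 20 ≡ 6. → (2, 6)
7P: (2, 6) + (43, 62). λ = (62 - 6)/(43 - 2) ≡ 56/41 mod 83. 41⁻¹ ≡ 81 (mod 83) since 41·81 = 3321 ≡ 1, so λ ≡ 54.
  x = λ² - 2 - 43 = 2916 - 45 ≡ 49; y = λ·(2 - 49) - 6 ≡ 29. → (49, 29)
8P: (49, 29) + (43, 62). λ = (62 - 29)/(43 - 49) ≡ 33/77 mod 83. 77⁻¹ ≡ 69 (mod 83) since 77·69 = 5313 ≡ 1, so λ ≡ 36.
  x = λ² - 49 - 43 = 1296 - 92 ≡ 42; y = λ·(49 - 42) - 29 ≡ 57. → (42, 57)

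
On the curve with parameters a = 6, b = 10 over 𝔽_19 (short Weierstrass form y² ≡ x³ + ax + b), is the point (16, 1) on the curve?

y² = 1² ≡ 1; x³ + 6x + 10 = 4202 ≡ 3 (mod 19). 1 ≠ 3.

no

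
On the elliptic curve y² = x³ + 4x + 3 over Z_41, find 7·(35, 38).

(21, 0)

Write Q = (35, 38).
Repeated addition: build up to 7Q.
2Q: tangent at (35, 38): λ = (3·35² + 4)/(2·38) ≡ 30/35. 35⁻¹ ≡ 34 (mod 41) since 35·34 = 1190 ≡ 1, so λ ≡ 30·34 ≡ 36.
  x = λ² - 35 - 35 = 1296 - 70 ≡ 37; y = λ·(35 - 37) - 38 ≡ 13. → (37, 13)
3Q: (37, 13) + (35, 38). λ = (38 - 13)/(35 - 37) ≡ 25/39 mod 41. 39⁻¹ ≡ 20 (mod 41), so λ ≡ 8.
  x = λ² - 37 - 35 = 64 - 72 ≡ 33; y = λ·(37 - 33) - 13 ≡ 19. → (33, 19)
4Q: (33, 19) + (35, 38). λ = (38 - 19)/(35 - 33) ≡ 19/2 mod 41. 2⁻¹ ≡ 21 (mod 41) since 2·21 = 42 ≡ 1, so λ ≡ 30.
  x = λ² - 33 - 35 = 900 - 68 ≡ 12; y = λ·(33 - 12) - 19 ≡ 37. → (12, 37)
5Q: (12, 37) + (35, 38). λ = (38 - 37)/(35 - 12) ≡ 1/23 mod 41. 23⁻¹ ≡ 25 (mod 41), so λ ≡ 25.
  x = λ² - 12 - 35 = 625 - 47 ≡ 4; y = λ·(12 - 4) - 37 ≡ 40. → (4, 40)
6Q: (4, 40) + (35, 38). λ = (38 - 40)/(35 - 4) ≡ 39/31 mod 41. 31⁻¹ ≡ 4 (mod 41) since 31·4 = 124 ≡ 1, so λ ≡ 33.
  x = λ² - 4 - 35 = 1089 - 39 ≡ 25; y = λ·(4 - 25) - 40 ≡ 5. → (25, 5)
7Q: (25, 5) + (35, 38). λ = (38 - 5)/(35 - 25) ≡ 33/10 mod 41. 10⁻¹ ≡ 37 (mod 41), so λ ≡ 32.
  x = λ² - 25 - 35 = 1024 - 60 ≡ 21; y = λ·(25 - 21) - 5 ≡ 0. → (21, 0)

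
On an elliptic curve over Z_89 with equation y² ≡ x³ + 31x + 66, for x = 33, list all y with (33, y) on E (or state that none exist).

x³ + 31x + 66 = 37026 ≡ 2 (mod 89).
Square roots of 2 mod 89: 25 and 64 (since 25² = 625 ≡ 2).

25, 64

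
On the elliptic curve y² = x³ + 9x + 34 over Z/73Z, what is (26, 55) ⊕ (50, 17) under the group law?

(26, 55) + (50, 17). λ = (17 - 55)/(50 - 26) ≡ 35/24 mod 73. 24⁻¹ ≡ 70 (mod 73), so λ ≡ 41.
  x = λ² - 26 - 50 = 1681 - 76 ≡ 72; y = λ·(26 - 72) - 55 ≡ 30. → (72, 30)

(72, 30)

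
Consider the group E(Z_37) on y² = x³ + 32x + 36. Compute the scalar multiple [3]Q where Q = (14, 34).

Repeated addition: build up to 3Q.
2Q: tangent at (14, 34): λ = (3·14² + 32)/(2·34) ≡ 28/31. 31⁻¹ ≡ 6 (mod 37), so λ ≡ 28·6 ≡ 20.
  x = λ² - 14 - 14 = 400 - 28 ≡ 2; y = λ·(14 - 2) - 34 ≡ 21. → (2, 21)
3Q: (2, 21) + (14, 34). λ = (34 - 21)/(14 - 2) ≡ 13/12 mod 37. 12⁻¹ ≡ 34 (mod 37), so λ ≡ 35.
  x = λ² - 2 - 14 = 1225 - 16 ≡ 25; y = λ·(2 - 25) - 21 ≡ 25. → (25, 25)

(25, 25)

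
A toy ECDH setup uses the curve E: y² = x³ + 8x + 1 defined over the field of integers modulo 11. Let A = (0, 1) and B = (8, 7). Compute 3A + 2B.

First 3A:
Repeated addition: build up to 3A.
2A: tangent at (0, 1): λ = (3·0² + 8)/(2·1) ≡ 8/2. 2⁻¹ ≡ 6 (mod 11), so λ ≡ 8·6 ≡ 4.
  x = λ² - 0 - 0 = 16 - 0 ≡ 5; y = λ·(0 - 5) - 1 ≡ 1. → (5, 1)
3A: (5, 1) + (0, 1). λ = (1 - 1)/(0 - 5) ≡ 0/6 mod 11. 6⁻¹ ≡ 2 (mod 11), so λ ≡ 0.
  x = λ² - 5 - 0 = 0 - 5 ≡ 6; y = λ·(5 - 6) - 1 ≡ 10. → (6, 10)
3A = (6, 10).
Next 2B:
Repeated addition: build up to 2B.
2B: tangent at (8, 7): λ = (3·8² + 8)/(2·7) ≡ 2/3. 3⁻¹ ≡ 4 (mod 11) since 3·4 = 12 ≡ 1, so λ ≡ 2·4 ≡ 8.
  x = λ² - 8 - 8 = 64 - 16 ≡ 4; y = λ·(8 - 4) - 7 ≡ 3. → (4, 3)
2B = (4, 3).
Finally 3A + 2B:
(6, 10) + (4, 3). λ = (3 - 10)/(4 - 6) ≡ 4/9 mod 11. 9⁻¹ ≡ 5 (mod 11), so λ ≡ 9.
  x = λ² - 6 - 4 = 81 - 10 ≡ 5; y = λ·(6 - 5) - 10 ≡ 10. → (5, 10)

(5, 10)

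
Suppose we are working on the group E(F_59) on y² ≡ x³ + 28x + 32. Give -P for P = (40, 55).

-(40, 55) = (40, -55 mod 59) = (40, 4).

(40, 4)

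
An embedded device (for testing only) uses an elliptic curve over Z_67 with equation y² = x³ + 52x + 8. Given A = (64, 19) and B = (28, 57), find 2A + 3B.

First 2A:
Repeated addition: build up to 2A.
2A: tangent at (64, 19): λ = (3·64² + 52)/(2·19) ≡ 12/38. 38⁻¹ ≡ 30 (mod 67), so λ ≡ 12·30 ≡ 25.
  x = λ² - 64 - 64 = 625 - 128 ≡ 28; y = λ·(64 - 28) - 19 ≡ 10. → (28, 10)
2A = (28, 10).
Next 3B:
Repeated addition: build up to 3B.
2B: tangent at (28, 57): λ = (3·28² + 52)/(2·57) ≡ 59/47. 47⁻¹ ≡ 10 (mod 67), so λ ≡ 59·10 ≡ 54.
  x = λ² - 28 - 28 = 2916 - 56 ≡ 46; y = λ·(28 - 46) - 57 ≡ 43. → (46, 43)
3B: (46, 43) + (28, 57). λ = (57 - 43)/(28 - 46) ≡ 14/49 mod 67. 49⁻¹ ≡ 26 (mod 67), so λ ≡ 29.
  x = λ² - 46 - 28 = 841 - 74 ≡ 30; y = λ·(46 - 30) - 43 ≡ 19. → (30, 19)
3B = (30, 19).
Finally 2A + 3B:
(28, 10) + (30, 19). λ = (19 - 10)/(30 - 28) ≡ 9/2 mod 67. 2⁻¹ ≡ 34 (mod 67), so λ ≡ 38.
  x = λ² - 28 - 30 = 1444 - 58 ≡ 46; y = λ·(28 - 46) - 10 ≡ 43. → (46, 43)

(46, 43)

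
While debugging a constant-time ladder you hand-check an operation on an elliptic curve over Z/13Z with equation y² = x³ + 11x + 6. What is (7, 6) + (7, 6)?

tangent at (7, 6): λ = (3·7² + 11)/(2·6) ≡ 2/12. 12⁻¹ ≡ 12 (mod 13), so λ ≡ 2·12 ≡ 11.
  x = λ² - 7 - 7 = 121 - 14 ≡ 3; y = λ·(7 - 3) - 6 ≡ 12. → (3, 12)

(3, 12)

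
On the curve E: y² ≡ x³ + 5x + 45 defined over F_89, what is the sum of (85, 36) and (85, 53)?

The two points share x = 85 and their y-coordinates satisfy 36 + 53 ≡ 0 (mod 89), so they are inverses. Their sum is 𝒪.

O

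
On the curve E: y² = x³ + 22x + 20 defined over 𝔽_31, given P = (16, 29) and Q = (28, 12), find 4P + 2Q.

(12, 11)

First 4P:
Repeated addition: build up to 4P.
2P: tangent at (16, 29): λ = (3·16² + 22)/(2·29) ≡ 15/27. 27⁻¹ ≡ 23 (mod 31) since 27·23 = 621 ≡ 1, so λ ≡ 15·23 ≡ 4.
  x = λ² - 16 - 16 = 16 - 32 ≡ 15; y = λ·(16 - 15) - 29 ≡ 6. → (15, 6)
3P: (15, 6) + (16, 29). λ = (29 - 6)/(16 - 15) ≡ 23/1 mod 31. 1⁻¹ ≡ 1 (mod 31), so λ ≡ 23.
  x = λ² - 15 - 16 = 529 - 31 ≡ 2; y = λ·(15 - 2) - 6 ≡ 14. → (2, 14)
4P: (2, 14) + (16, 29). λ = (29 - 14)/(16 - 2) ≡ 15/14 mod 31. 14⁻¹ ≡ 20 (mod 31), so λ ≡ 21.
  x = λ² - 2 - 16 = 441 - 18 ≡ 20; y = λ·(2 - 20) - 14 ≡ 11. → (20, 11)
4P = (20, 11).
Next 2Q:
Repeated addition: build up to 2Q.
2Q: tangent at (28, 12): λ = (3·28² + 22)/(2·12) ≡ 18/24. 24⁻¹ ≡ 22 (mod 31) since 24·22 = 528 ≡ 1, so λ ≡ 18·22 ≡ 24.
  x = λ² - 28 - 28 = 576 - 56 ≡ 24; y = λ·(28 - 24) - 12 ≡ 22. → (24, 22)
2Q = (24, 22).
Finally 4P + 2Q:
(20, 11) + (24, 22). λ = (22 - 11)/(24 - 20) ≡ 11/4 mod 31. 4⁻¹ ≡ 8 (mod 31), so λ ≡ 26.
  x = λ² - 20 - 24 = 676 - 44 ≡ 12; y = λ·(20 - 12) - 11 ≡ 11. → (12, 11)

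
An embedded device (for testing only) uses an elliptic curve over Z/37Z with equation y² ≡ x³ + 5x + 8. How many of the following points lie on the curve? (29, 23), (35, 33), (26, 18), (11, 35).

2

(29, 23): 23² ≡ 11, rhs ≡ 11 → on.
(35, 33): 33² ≡ 16, rhs ≡ 27 → off.
(26, 18): 18² ≡ 28, rhs ≡ 28 → on.
(11, 35): 35² ≡ 4, rhs ≡ 25 → off.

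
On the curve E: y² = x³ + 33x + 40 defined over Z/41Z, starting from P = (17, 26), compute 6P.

(27, 14)

Double-and-add on 6 = (110)₂. Start with P = (17, 26) for the leading 1-bit.
double: tangent at (17, 26): λ = (3·17² + 33)/(2·26) ≡ 39/11. 11⁻¹ ≡ 15 (mod 41), so λ ≡ 39·15 ≡ 11.
  x = λ² - 17 - 17 = 121 - 34 ≡ 5; y = λ·(17 - 5) - 26 ≡ 24. → (5, 24)
add P: (5, 24) + (17, 26). λ = (26 - 24)/(17 - 5) ≡ 2/12 mod 41. 12⁻¹ ≡ 24 (mod 41) since 12·24 = 288 ≡ 1, so λ ≡ 7.
  x = λ² - 5 - 17 = 49 - 22 ≡ 27; y = λ·(5 - 27) - 24 ≡ 27. → (27, 27)
double: tangent at (27, 27): λ = (3·27² + 33)/(2·27) ≡ 6/13. 13⁻¹ ≡ 19 (mod 41), so λ ≡ 6·19 ≡ 32.
  x = λ² - 27 - 27 = 1024 - 54 ≡ 27; y = λ·(27 - 27) - 27 ≡ 14. → (27, 14)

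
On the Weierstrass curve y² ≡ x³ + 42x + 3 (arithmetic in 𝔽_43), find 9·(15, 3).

(24, 0)

Write G = (15, 3).
Double-and-add on 9 = (1001)₂. Start with G = (15, 3) for the leading 1-bit.
double: tangent at (15, 3): λ = (3·15² + 42)/(2·3) ≡ 29/6. 6⁻¹ ≡ 36 (mod 43) since 6·36 = 216 ≡ 1, so λ ≡ 29·36 ≡ 12.
  x = λ² - 15 - 15 = 144 - 30 ≡ 28; y = λ·(15 - 28) - 3 ≡ 13. → (28, 13)
double: tangent at (28, 13): λ = (3·28² + 42)/(2·13) ≡ 29/26. 26⁻¹ ≡ 5 (mod 43), so λ ≡ 29·5 ≡ 16.
  x = λ² - 28 - 28 = 256 - 56 ≡ 28; y = λ·(28 - 28) - 13 ≡ 30. → (28, 30)
double: tangent at (28, 30): λ = (3·28² + 42)/(2·30) ≡ 29/17. 17⁻¹ ≡ 38 (mod 43) since 17·38 = 646 ≡ 1, so λ ≡ 29·38 ≡ 27.
  x = λ² - 28 - 28 = 729 - 56 ≡ 28; y = λ·(28 - 28) - 30 ≡ 13. → (28, 13)
add G: (28, 13) + (15, 3). λ = (3 - 13)/(15 - 28) ≡ 33/30 mod 43. 30⁻¹ ≡ 33 (mod 43), so λ ≡ 14.
  x = λ² - 28 - 15 = 196 - 43 ≡ 24; y = λ·(28 - 24) - 13 ≡ 0. → (24, 0)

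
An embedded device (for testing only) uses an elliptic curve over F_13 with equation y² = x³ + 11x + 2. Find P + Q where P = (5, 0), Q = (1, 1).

(5, 0) + (1, 1). λ = (1 - 0)/(1 - 5) ≡ 1/9 mod 13. 9⁻¹ ≡ 3 (mod 13), so λ ≡ 3.
  x = λ² - 5 - 1 = 9 - 6 ≡ 3; y = λ·(5 - 3) - 0 ≡ 6. → (3, 6)

(3, 6)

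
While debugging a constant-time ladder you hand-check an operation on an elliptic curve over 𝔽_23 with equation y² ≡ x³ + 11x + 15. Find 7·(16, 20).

(17, 3)

Write Q = (16, 20).
Repeated addition: build up to 7Q.
2Q: tangent at (16, 20): λ = (3·16² + 11)/(2·20) ≡ 20/17. 17⁻¹ ≡ 19 (mod 23), so λ ≡ 20·19 ≡ 12.
  x = λ² - 16 - 16 = 144 - 32 ≡ 20; y = λ·(16 - 20) - 20 ≡ 1. → (20, 1)
3Q: (20, 1) + (16, 20). λ = (20 - 1)/(16 - 20) ≡ 19/19 mod 23. 19⁻¹ ≡ 17 (mod 23), so λ ≡ 1.
  x = λ² - 20 - 16 = 1 - 36 ≡ 11; y = λ·(20 - 11) - 1 ≡ 8. → (11, 8)
4Q: (11, 8) + (16, 20). λ = (20 - 8)/(16 - 11) ≡ 12/5 mod 23. 5⁻¹ ≡ 14 (mod 23) since 5·14 = 70 ≡ 1, so λ ≡ 7.
  x = λ² - 11 - 16 = 49 - 27 ≡ 22; y = λ·(11 - 22) - 8 ≡ 7. → (22, 7)
5Q: (22, 7) + (16, 20). λ = (20 - 7)/(16 - 22) ≡ 13/17 mod 23. 17⁻¹ ≡ 19 (mod 23), so λ ≡ 17.
  x = λ² - 22 - 16 = 289 - 38 ≡ 21; y = λ·(22 - 21) - 7 ≡ 10. → (21, 10)
6Q: (21, 10) + (16, 20). λ = (20 - 10)/(16 - 21) ≡ 10/18 mod 23. 18⁻¹ ≡ 9 (mod 23), so λ ≡ 21.
  x = λ² - 21 - 16 = 441 - 37 ≡ 13; y = λ·(21 - 13) - 10 ≡ 20. → (13, 20)
7Q: (13, 20) + (16, 20). λ = (20 - 20)/(16 - 13) ≡ 0/3 mod 23. 3⁻¹ ≡ 8 (mod 23), so λ ≡ 0.
  x = λ² - 13 - 16 = 0 - 29 ≡ 17; y = λ·(13 - 17) - 20 ≡ 3. → (17, 3)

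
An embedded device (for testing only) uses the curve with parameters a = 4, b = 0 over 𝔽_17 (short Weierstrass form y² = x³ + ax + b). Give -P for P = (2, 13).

-(2, 13) = (2, -13 mod 17) = (2, 4).

(2, 4)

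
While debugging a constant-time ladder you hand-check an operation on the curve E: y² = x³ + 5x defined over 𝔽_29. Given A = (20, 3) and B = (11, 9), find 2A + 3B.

(15, 12)

First 2A:
Repeated addition: build up to 2A.
2A: tangent at (20, 3): λ = (3·20² + 5)/(2·3) ≡ 16/6. 6⁻¹ ≡ 5 (mod 29), so λ ≡ 16·5 ≡ 22.
  x = λ² - 20 - 20 = 484 - 40 ≡ 9; y = λ·(20 - 9) - 3 ≡ 7. → (9, 7)
2A = (9, 7).
Next 3B:
Repeated addition: build up to 3B.
2B: tangent at (11, 9): λ = (3·11² + 5)/(2·9) ≡ 20/18. 18⁻¹ ≡ 21 (mod 29), so λ ≡ 20·21 ≡ 14.
  x = λ² - 11 - 11 = 196 - 22 ≡ 0; y = λ·(11 - 0) - 9 ≡ 0. → (0, 0)
3B: (0, 0) + (11, 9). λ = (9 - 0)/(11 - 0) ≡ 9/11 mod 29. 11⁻¹ ≡ 8 (mod 29), so λ ≡ 14.
  x = λ² - 0 - 11 = 196 - 11 ≡ 11; y = λ·(0 - 11) - 0 ≡ 20. → (11, 20)
3B = (11, 20).
Finally 2A + 3B:
(9, 7) + (11, 20). λ = (20 - 7)/(11 - 9) ≡ 13/2 mod 29. 2⁻¹ ≡ 15 (mod 29), so λ ≡ 21.
  x = λ² - 9 - 11 = 441 - 20 ≡ 15; y = λ·(9 - 15) - 7 ≡ 12. → (15, 12)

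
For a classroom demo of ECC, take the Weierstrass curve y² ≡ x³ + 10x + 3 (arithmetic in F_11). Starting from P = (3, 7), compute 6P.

(2, 3)

Repeated addition: build up to 6P.
2P: tangent at (3, 7): λ = (3·3² + 10)/(2·7) ≡ 4/3. 3⁻¹ ≡ 4 (mod 11) since 3·4 = 12 ≡ 1, so λ ≡ 4·4 ≡ 5.
  x = λ² - 3 - 3 = 25 - 6 ≡ 8; y = λ·(3 - 8) - 7 ≡ 1. → (8, 1)
3P: (8, 1) + (3, 7). λ = (7 - 1)/(3 - 8) ≡ 6/6 mod 11. 6⁻¹ ≡ 2 (mod 11), so λ ≡ 1.
  x = λ² - 8 - 3 = 1 - 11 ≡ 1; y = λ·(8 - 1) - 1 ≡ 6. → (1, 6)
4P: (1, 6) + (3, 7). λ = (7 - 6)/(3 - 1) ≡ 1/2 mod 11. 2⁻¹ ≡ 6 (mod 11) since 2·6 = 12 ≡ 1, so λ ≡ 6.
  x = λ² - 1 - 3 = 36 - 4 ≡ 10; y = λ·(1 - 10) - 6 ≡ 6. → (10, 6)
5P: (10, 6) + (3, 7). λ = (7 - 6)/(3 - 10) ≡ 1/4 mod 11. 4⁻¹ ≡ 3 (mod 11) since 4·3 = 12 ≡ 1, so λ ≡ 3.
  x = λ² - 10 - 3 = 9 - 13 ≡ 7; y = λ·(10 - 7) - 6 ≡ 3. → (7, 3)
6P: (7, 3) + (3, 7). λ = (7 - 3)/(3 - 7) ≡ 4/7 mod 11. 7⁻¹ ≡ 8 (mod 11) since 7·8 = 56 ≡ 1, so λ ≡ 10.
  x = λ² - 7 - 3 = 100 - 10 ≡ 2; y = λ·(7 - 2) - 3 ≡ 3. → (2, 3)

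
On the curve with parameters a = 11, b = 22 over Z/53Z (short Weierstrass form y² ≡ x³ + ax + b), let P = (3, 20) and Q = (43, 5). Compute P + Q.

(3, 20) + (43, 5). λ = (5 - 20)/(43 - 3) ≡ 38/40 mod 53. 40⁻¹ ≡ 4 (mod 53) since 40·4 = 160 ≡ 1, so λ ≡ 46.
  x = λ² - 3 - 43 = 2116 - 46 ≡ 3; y = λ·(3 - 3) - 20 ≡ 33. → (3, 33)

(3, 33)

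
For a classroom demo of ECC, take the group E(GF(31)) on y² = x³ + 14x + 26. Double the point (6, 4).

tangent at (6, 4): λ = (3·6² + 14)/(2·4) ≡ 29/8. 8⁻¹ ≡ 4 (mod 31) since 8·4 = 32 ≡ 1, so λ ≡ 29·4 ≡ 23.
  x = λ² - 6 - 6 = 529 - 12 ≡ 21; y = λ·(6 - 21) - 4 ≡ 23. → (21, 23)

(21, 23)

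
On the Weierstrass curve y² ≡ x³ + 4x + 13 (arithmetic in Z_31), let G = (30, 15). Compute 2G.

(20, 8)

tangent at (30, 15): λ = (3·30² + 4)/(2·15) ≡ 7/30. 30⁻¹ ≡ 30 (mod 31) since 30·30 = 900 ≡ 1, so λ ≡ 7·30 ≡ 24.
  x = λ² - 30 - 30 = 576 - 60 ≡ 20; y = λ·(30 - 20) - 15 ≡ 8. → (20, 8)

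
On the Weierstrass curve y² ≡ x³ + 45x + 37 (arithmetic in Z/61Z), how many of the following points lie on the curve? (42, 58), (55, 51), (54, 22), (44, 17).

(42, 58): 58² ≡ 9, rhs ≡ 9 → on.
(55, 51): 51² ≡ 39, rhs ≡ 39 → on.
(54, 22): 22² ≡ 57, rhs ≡ 50 → off.
(44, 17): 17² ≡ 45, rhs ≡ 32 → off.

2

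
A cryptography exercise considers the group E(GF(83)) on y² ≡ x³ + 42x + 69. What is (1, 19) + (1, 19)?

tangent at (1, 19): λ = (3·1² + 42)/(2·19) ≡ 45/38. 38⁻¹ ≡ 59 (mod 83) since 38·59 = 2242 ≡ 1, so λ ≡ 45·59 ≡ 82.
  x = λ² - 1 - 1 = 6724 - 2 ≡ 82; y = λ·(1 - 82) - 19 ≡ 62. → (82, 62)

(82, 62)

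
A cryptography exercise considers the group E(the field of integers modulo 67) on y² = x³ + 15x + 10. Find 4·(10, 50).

(51, 37)

Write G = (10, 50).
Repeated addition: build up to 4G.
2G: tangent at (10, 50): λ = (3·10² + 15)/(2·50) ≡ 47/33. 33⁻¹ ≡ 65 (mod 67) since 33·65 = 2145 ≡ 1, so λ ≡ 47·65 ≡ 40.
  x = λ² - 10 - 10 = 1600 - 20 ≡ 39; y = λ·(10 - 39) - 50 ≡ 63. → (39, 63)
3G: (39, 63) + (10, 50). λ = (50 - 63)/(10 - 39) ≡ 54/38 mod 67. 38⁻¹ ≡ 30 (mod 67), so λ ≡ 12.
  x = λ² - 39 - 10 = 144 - 49 ≡ 28; y = λ·(39 - 28) - 63 ≡ 2. → (28, 2)
4G: (28, 2) + (10, 50). λ = (50 - 2)/(10 - 28) ≡ 48/49 mod 67. 49⁻¹ ≡ 26 (mod 67), so λ ≡ 42.
  x = λ² - 28 - 10 = 1764 - 38 ≡ 51; y = λ·(28 - 51) - 2 ≡ 37. → (51, 37)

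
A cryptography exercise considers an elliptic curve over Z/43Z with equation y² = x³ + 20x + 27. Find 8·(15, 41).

Write Q = (15, 41).
Double-and-add on 8 = (1000)₂. Start with Q = (15, 41) for the leading 1-bit.
double: tangent at (15, 41): λ = (3·15² + 20)/(2·41) ≡ 7/39. 39⁻¹ ≡ 32 (mod 43) since 39·32 = 1248 ≡ 1, so λ ≡ 7·32 ≡ 9.
  x = λ² - 15 - 15 = 81 - 30 ≡ 8; y = λ·(15 - 8) - 41 ≡ 22. → (8, 22)
double: tangent at (8, 22): λ = (3·8² + 20)/(2·22) ≡ 40/1. 1⁻¹ ≡ 1 (mod 43), so λ ≡ 40·1 ≡ 40.
  x = λ² - 8 - 8 = 1600 - 16 ≡ 36; y = λ·(8 - 36) - 22 ≡ 19. → (36, 19)
double: tangent at (36, 19): λ = (3·36² + 20)/(2·19) ≡ 38/38. 38⁻¹ ≡ 17 (mod 43), so λ ≡ 38·17 ≡ 1.
  x = λ² - 36 - 36 = 1 - 72 ≡ 15; y = λ·(36 - 15) - 19 ≡ 2. → (15, 2)

(15, 2)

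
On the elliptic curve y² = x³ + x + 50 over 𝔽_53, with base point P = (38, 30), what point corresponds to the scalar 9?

Repeated addition: build up to 9P.
2P: tangent at (38, 30): λ = (3·38² + 1)/(2·30) ≡ 40/7. 7⁻¹ ≡ 38 (mod 53) since 7·38 = 266 ≡ 1, so λ ≡ 40·38 ≡ 36.
  x = λ² - 38 - 38 = 1296 - 76 ≡ 1; y = λ·(38 - 1) - 30 ≡ 30. → (1, 30)
3P: (1, 30) + (38, 30). λ = (30 - 30)/(38 - 1) ≡ 0/37 mod 53. 37⁻¹ ≡ 43 (mod 53) since 37·43 = 1591 ≡ 1, so λ ≡ 0.
  x = λ² - 1 - 38 = 0 - 39 ≡ 14; y = λ·(1 - 14) - 30 ≡ 23. → (14, 23)
4P: (14, 23) + (38, 30). λ = (30 - 23)/(38 - 14) ≡ 7/24 mod 53. 24⁻¹ ≡ 42 (mod 53), so λ ≡ 29.
  x = λ² - 14 - 38 = 841 - 52 ≡ 47; y = λ·(14 - 47) - 23 ≡ 27. → (47, 27)
5P: (47, 27) + (38, 30). λ = (30 - 27)/(38 - 47) ≡ 3/44 mod 53. 44⁻¹ ≡ 47 (mod 53) since 44·47 = 2068 ≡ 1, so λ ≡ 35.
  x = λ² - 47 - 38 = 1225 - 85 ≡ 27; y = λ·(47 - 27) - 27 ≡ 37. → (27, 37)
6P: (27, 37) + (38, 30). λ = (30 - 37)/(38 - 27) ≡ 46/11 mod 53. 11⁻¹ ≡ 29 (mod 53) since 11·29 = 319 ≡ 1, so λ ≡ 9.
  x = λ² - 27 - 38 = 81 - 65 ≡ 16; y = λ·(27 - 16) - 37 ≡ 9. → (16, 9)
7P: (16, 9) + (38, 30). λ = (30 - 9)/(38 - 16) ≡ 21/22 mod 53. 22⁻¹ ≡ 41 (mod 53), so λ ≡ 13.
  x = λ² - 16 - 38 = 169 - 54 ≡ 9; y = λ·(16 - 9) - 9 ≡ 29. → (9, 29)
8P: (9, 29) + (38, 30). λ = (30 - 29)/(38 - 9) ≡ 1/29 mod 53. 29⁻¹ ≡ 11 (mod 53) since 29·11 = 319 ≡ 1, so λ ≡ 11.
  x = λ² - 9 - 38 = 121 - 47 ≡ 21; y = λ·(9 - 21) - 29 ≡ 51. → (21, 51)
9P: (21, 51) + (38, 30). λ = (30 - 51)/(38 - 21) ≡ 32/17 mod 53. 17⁻¹ ≡ 25 (mod 53) since 17·25 = 425 ≡ 1, so λ ≡ 5.
  x = λ² - 21 - 38 = 25 - 59 ≡ 19; y = λ·(21 - 19) - 51 ≡ 12. → (19, 12)

(19, 12)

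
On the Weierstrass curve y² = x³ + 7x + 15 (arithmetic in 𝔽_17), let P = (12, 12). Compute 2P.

tangent at (12, 12): λ = (3·12² + 7)/(2·12) ≡ 14/7. 7⁻¹ ≡ 5 (mod 17) since 7·5 = 35 ≡ 1, so λ ≡ 14·5 ≡ 2.
  x = λ² - 12 - 12 = 4 - 24 ≡ 14; y = λ·(12 - 14) - 12 ≡ 1. → (14, 1)

(14, 1)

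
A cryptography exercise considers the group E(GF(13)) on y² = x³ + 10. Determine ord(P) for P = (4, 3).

3

2P: tangent at (4, 3): λ = (3·4² + 0)/(2·3) ≡ 9/6. 6⁻¹ ≡ 11 (mod 13), so λ ≡ 9·11 ≡ 8.
  x = λ² - 4 - 4 = 64 - 8 ≡ 4; y = λ·(4 - 4) - 3 ≡ 10. → (4, 10)
3P: (4, 10) + (4, 3): same x and y₁ ≡ -y₂, so the sum is 𝒪.
3P = 𝒪, so the order is 3.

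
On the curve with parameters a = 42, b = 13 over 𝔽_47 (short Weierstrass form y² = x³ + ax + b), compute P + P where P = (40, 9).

tangent at (40, 9): λ = (3·40² + 42)/(2·9) ≡ 1/18. 18⁻¹ ≡ 34 (mod 47) since 18·34 = 612 ≡ 1, so λ ≡ 1·34 ≡ 34.
  x = λ² - 40 - 40 = 1156 - 80 ≡ 42; y = λ·(40 - 42) - 9 ≡ 17. → (42, 17)

(42, 17)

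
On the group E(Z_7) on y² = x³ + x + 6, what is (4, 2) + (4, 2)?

(6, 5)

tangent at (4, 2): λ = (3·4² + 1)/(2·2) ≡ 0/4. 4⁻¹ ≡ 2 (mod 7) since 4·2 = 8 ≡ 1, so λ ≡ 0·2 ≡ 0.
  x = λ² - 4 - 4 = 0 - 8 ≡ 6; y = λ·(4 - 6) - 2 ≡ 5. → (6, 5)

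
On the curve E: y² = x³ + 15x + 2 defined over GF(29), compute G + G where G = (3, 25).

tangent at (3, 25): λ = (3·3² + 15)/(2·25) ≡ 13/21. 21⁻¹ ≡ 18 (mod 29) since 21·18 = 378 ≡ 1, so λ ≡ 13·18 ≡ 2.
  x = λ² - 3 - 3 = 4 - 6 ≡ 27; y = λ·(3 - 27) - 25 ≡ 14. → (27, 14)

(27, 14)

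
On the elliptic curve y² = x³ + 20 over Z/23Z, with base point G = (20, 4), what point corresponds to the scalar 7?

Double-and-add on 7 = (111)₂. Start with G = (20, 4) for the leading 1-bit.
double: tangent at (20, 4): λ = (3·20² + 0)/(2·4) ≡ 4/8. 8⁻¹ ≡ 3 (mod 23), so λ ≡ 4·3 ≡ 12.
  x = λ² - 20 - 20 = 144 - 40 ≡ 12; y = λ·(20 - 12) - 4 ≡ 0. → (12, 0)
add G: (12, 0) + (20, 4). λ = (4 - 0)/(20 - 12) ≡ 4/8 mod 23. 8⁻¹ ≡ 3 (mod 23) since 8·3 = 24 ≡ 1, so λ ≡ 12.
  x = λ² - 12 - 20 = 144 - 32 ≡ 20; y = λ·(12 - 20) - 0 ≡ 19. → (20, 19)
double: tangent at (20, 19): λ = (3·20² + 0)/(2·19) ≡ 4/15. 15⁻¹ ≡ 20 (mod 23), so λ ≡ 4·20 ≡ 11.
  x = λ² - 20 - 20 = 121 - 40 ≡ 12; y = λ·(20 - 12) - 19 ≡ 0. → (12, 0)
add G: (12, 0) + (20, 4). λ = (4 - 0)/(20 - 12) ≡ 4/8 mod 23. 8⁻¹ ≡ 3 (mod 23), so λ ≡ 12.
  x = λ² - 12 - 20 = 144 - 32 ≡ 20; y = λ·(12 - 20) - 0 ≡ 19. → (20, 19)

(20, 19)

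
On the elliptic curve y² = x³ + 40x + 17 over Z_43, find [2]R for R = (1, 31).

(41, 12)

tangent at (1, 31): λ = (3·1² + 40)/(2·31) ≡ 0/19. 19⁻¹ ≡ 34 (mod 43), so λ ≡ 0·34 ≡ 0.
  x = λ² - 1 - 1 = 0 - 2 ≡ 41; y = λ·(1 - 41) - 31 ≡ 12. → (41, 12)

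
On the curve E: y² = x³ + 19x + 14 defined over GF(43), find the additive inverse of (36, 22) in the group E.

(36, 21)

-(36, 22) = (36, -22 mod 43) = (36, 21).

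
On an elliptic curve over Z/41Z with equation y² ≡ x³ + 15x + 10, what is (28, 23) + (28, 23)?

(21, 19)

tangent at (28, 23): λ = (3·28² + 15)/(2·23) ≡ 30/5. 5⁻¹ ≡ 33 (mod 41) since 5·33 = 165 ≡ 1, so λ ≡ 30·33 ≡ 6.
  x = λ² - 28 - 28 = 36 - 56 ≡ 21; y = λ·(28 - 21) - 23 ≡ 19. → (21, 19)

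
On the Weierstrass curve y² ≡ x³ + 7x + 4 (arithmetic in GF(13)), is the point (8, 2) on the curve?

no

y² = 2² ≡ 4; x³ + 7x + 4 = 572 ≡ 0 (mod 13). 4 ≠ 0.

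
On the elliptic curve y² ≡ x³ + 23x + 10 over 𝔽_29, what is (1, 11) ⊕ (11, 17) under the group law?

(22, 17)

(1, 11) + (11, 17). λ = (17 - 11)/(11 - 1) ≡ 6/10 mod 29. 10⁻¹ ≡ 3 (mod 29), so λ ≡ 18.
  x = λ² - 1 - 11 = 324 - 12 ≡ 22; y = λ·(1 - 22) - 11 ≡ 17. → (22, 17)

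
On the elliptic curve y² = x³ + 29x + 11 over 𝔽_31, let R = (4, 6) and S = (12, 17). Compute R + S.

(29, 10)

(4, 6) + (12, 17). λ = (17 - 6)/(12 - 4) ≡ 11/8 mod 31. 8⁻¹ ≡ 4 (mod 31), so λ ≡ 13.
  x = λ² - 4 - 12 = 169 - 16 ≡ 29; y = λ·(4 - 29) - 6 ≡ 10. → (29, 10)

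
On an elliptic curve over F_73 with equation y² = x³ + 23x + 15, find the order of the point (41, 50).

9

2P: tangent at (41, 50): λ = (3·41² + 23)/(2·50) ≡ 29/27. 27⁻¹ ≡ 46 (mod 73), so λ ≡ 29·46 ≡ 20.
  x = λ² - 41 - 41 = 400 - 82 ≡ 26; y = λ·(41 - 26) - 50 ≡ 31. → (26, 31)
3P: (26, 31) + (41, 50). λ = (50 - 31)/(41 - 26) ≡ 19/15 mod 73. 15⁻¹ ≡ 39 (mod 73) since 15·39 = 585 ≡ 1, so λ ≡ 11.
  x = λ² - 26 - 41 = 121 - 67 ≡ 54; y = λ·(26 - 54) - 31 ≡ 26. → (54, 26)
4P: (54, 26) + (41, 50). λ = (50 - 26)/(41 - 54) ≡ 24/60 mod 73. 60⁻¹ ≡ 28 (mod 73), so λ ≡ 15.
  x = λ² - 54 - 41 = 225 - 95 ≡ 57; y = λ·(54 - 57) - 26 ≡ 2. → (57, 2)
5P: (57, 2) + (41, 50). λ = (50 - 2)/(41 - 57) ≡ 48/57 mod 73. 57⁻¹ ≡ 41 (mod 73), so λ ≡ 70.
  x = λ² - 57 - 41 = 4900 - 98 ≡ 57; y = λ·(57 - 57) - 2 ≡ 71. → (57, 71)
6P: (57, 71) + (41, 50). λ = (50 - 71)/(41 - 57) ≡ 52/57 mod 73. 57⁻¹ ≡ 41 (mod 73), so λ ≡ 15.
  x = λ² - 57 - 41 = 225 - 98 ≡ 54; y = λ·(57 - 54) - 71 ≡ 47. → (54, 47)
7P: (54, 47) + (41, 50). λ = (50 - 47)/(41 - 54) ≡ 3/60 mod 73. 60⁻¹ ≡ 28 (mod 73), so λ ≡ 11.
  x = λ² - 54 - 41 = 121 - 95 ≡ 26; y = λ·(54 - 26) - 47 ≡ 42. → (26, 42)
8P: (26, 42) + (41, 50). λ = (50 - 42)/(41 - 26) ≡ 8/15 mod 73. 15⁻¹ ≡ 39 (mod 73) since 15·39 = 585 ≡ 1, so λ ≡ 20.
  x = λ² - 26 - 41 = 400 - 67 ≡ 41; y = λ·(26 - 41) - 42 ≡ 23. → (41, 23)
9P: (41, 23) + (41, 50): same x and y₁ ≡ -y₂, so the sum is O.
9P = O, so the order is 9.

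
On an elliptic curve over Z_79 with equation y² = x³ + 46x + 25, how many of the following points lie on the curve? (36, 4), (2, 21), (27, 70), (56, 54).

2

(36, 4): 4² ≡ 16, rhs ≡ 68 → off.
(2, 21): 21² ≡ 46, rhs ≡ 46 → on.
(27, 70): 70² ≡ 2, rhs ≡ 15 → off.
(56, 54): 54² ≡ 72, rhs ≡ 72 → on.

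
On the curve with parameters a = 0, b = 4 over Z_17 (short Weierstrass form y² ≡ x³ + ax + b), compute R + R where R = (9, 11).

tangent at (9, 11): λ = (3·9² + 0)/(2·11) ≡ 5/5. 5⁻¹ ≡ 7 (mod 17), so λ ≡ 5·7 ≡ 1.
  x = λ² - 9 - 9 = 1 - 18 ≡ 0; y = λ·(9 - 0) - 11 ≡ 15. → (0, 15)

(0, 15)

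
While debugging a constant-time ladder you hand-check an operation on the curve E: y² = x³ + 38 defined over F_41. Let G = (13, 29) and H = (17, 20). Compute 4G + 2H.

(26, 5)

First 4G:
Repeated addition: build up to 4G.
2G: tangent at (13, 29): λ = (3·13² + 0)/(2·29) ≡ 15/17. 17⁻¹ ≡ 29 (mod 41), so λ ≡ 15·29 ≡ 25.
  x = λ² - 13 - 13 = 625 - 26 ≡ 25; y = λ·(13 - 25) - 29 ≡ 40. → (25, 40)
3G: (25, 40) + (13, 29). λ = (29 - 40)/(13 - 25) ≡ 30/29 mod 41. 29⁻¹ ≡ 17 (mod 41), so λ ≡ 18.
  x = λ² - 25 - 13 = 324 - 38 ≡ 40; y = λ·(25 - 40) - 40 ≡ 18. → (40, 18)
4G: (40, 18) + (13, 29). λ = (29 - 18)/(13 - 40) ≡ 11/14 mod 41. 14⁻¹ ≡ 3 (mod 41) since 14·3 = 42 ≡ 1, so λ ≡ 33.
  x = λ² - 40 - 13 = 1089 - 53 ≡ 11; y = λ·(40 - 11) - 18 ≡ 37. → (11, 37)
4G = (11, 37).
Next 2H:
Repeated addition: build up to 2H.
2H: tangent at (17, 20): λ = (3·17² + 0)/(2·20) ≡ 6/40. 40⁻¹ ≡ 40 (mod 41), so λ ≡ 6·40 ≡ 35.
  x = λ² - 17 - 17 = 1225 - 34 ≡ 2; y = λ·(17 - 2) - 20 ≡ 13. → (2, 13)
2H = (2, 13).
Finally 4G + 2H:
(11, 37) + (2, 13). λ = (13 - 37)/(2 - 11) ≡ 17/32 mod 41. 32⁻¹ ≡ 9 (mod 41) since 32·9 = 288 ≡ 1, so λ ≡ 30.
  x = λ² - 11 - 2 = 900 - 13 ≡ 26; y = λ·(11 - 26) - 37 ≡ 5. → (26, 5)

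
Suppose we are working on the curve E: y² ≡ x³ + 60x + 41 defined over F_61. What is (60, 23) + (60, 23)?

tangent at (60, 23): λ = (3·60² + 60)/(2·23) ≡ 2/46. 46⁻¹ ≡ 4 (mod 61), so λ ≡ 2·4 ≡ 8.
  x = λ² - 60 - 60 = 64 - 120 ≡ 5; y = λ·(60 - 5) - 23 ≡ 51. → (5, 51)

(5, 51)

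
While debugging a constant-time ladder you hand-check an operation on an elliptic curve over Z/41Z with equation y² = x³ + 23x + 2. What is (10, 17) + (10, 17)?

(19, 0)

tangent at (10, 17): λ = (3·10² + 23)/(2·17) ≡ 36/34. 34⁻¹ ≡ 35 (mod 41), so λ ≡ 36·35 ≡ 30.
  x = λ² - 10 - 10 = 900 - 20 ≡ 19; y = λ·(10 - 19) - 17 ≡ 0. → (19, 0)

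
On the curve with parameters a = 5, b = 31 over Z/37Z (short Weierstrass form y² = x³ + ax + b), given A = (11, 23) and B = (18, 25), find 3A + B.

(9, 19)

First 3A:
Repeated addition: build up to 3A.
2A: tangent at (11, 23): λ = (3·11² + 5)/(2·23) ≡ 35/9. 9⁻¹ ≡ 33 (mod 37) since 9·33 = 297 ≡ 1, so λ ≡ 35·33 ≡ 8.
  x = λ² - 11 - 11 = 64 - 22 ≡ 5; y = λ·(11 - 5) - 23 ≡ 25. → (5, 25)
3A: (5, 25) + (11, 23). λ = (23 - 25)/(11 - 5) ≡ 35/6 mod 37. 6⁻¹ ≡ 31 (mod 37), so λ ≡ 12.
  x = λ² - 5 - 11 = 144 - 16 ≡ 17; y = λ·(5 - 17) - 25 ≡ 16. → (17, 16)
3A = (17, 16).
Finally 3A + B:
(17, 16) + (18, 25). λ = (25 - 16)/(18 - 17) ≡ 9/1 mod 37. 1⁻¹ ≡ 1 (mod 37), so λ ≡ 9.
  x = λ² - 17 - 18 = 81 - 35 ≡ 9; y = λ·(17 - 9) - 16 ≡ 19. → (9, 19)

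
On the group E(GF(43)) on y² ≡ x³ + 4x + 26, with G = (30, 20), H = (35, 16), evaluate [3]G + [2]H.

(16, 31)

First 3G:
Repeated addition: build up to 3G.
2G: tangent at (30, 20): λ = (3·30² + 4)/(2·20) ≡ 38/40. 40⁻¹ ≡ 14 (mod 43), so λ ≡ 38·14 ≡ 16.
  x = λ² - 30 - 30 = 256 - 60 ≡ 24; y = λ·(30 - 24) - 20 ≡ 33. → (24, 33)
3G: (24, 33) + (30, 20). λ = (20 - 33)/(30 - 24) ≡ 30/6 mod 43. 6⁻¹ ≡ 36 (mod 43), so λ ≡ 5.
  x = λ² - 24 - 30 = 25 - 54 ≡ 14; y = λ·(24 - 14) - 33 ≡ 17. → (14, 17)
3G = (14, 17).
Next 2H:
Repeated addition: build up to 2H.
2H: tangent at (35, 16): λ = (3·35² + 4)/(2·16) ≡ 24/32. 32⁻¹ ≡ 39 (mod 43) since 32·39 = 1248 ≡ 1, so λ ≡ 24·39 ≡ 33.
  x = λ² - 35 - 35 = 1089 - 70 ≡ 30; y = λ·(35 - 30) - 16 ≡ 20. → (30, 20)
2H = (30, 20).
Finally 3G + 2H:
(14, 17) + (30, 20). λ = (20 - 17)/(30 - 14) ≡ 3/16 mod 43. 16⁻¹ ≡ 35 (mod 43) since 16·35 = 560 ≡ 1, so λ ≡ 19.
  x = λ² - 14 - 30 = 361 - 44 ≡ 16; y = λ·(14 - 16) - 17 ≡ 31. → (16, 31)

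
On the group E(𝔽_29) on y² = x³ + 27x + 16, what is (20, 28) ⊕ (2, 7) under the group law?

(14, 8)

(20, 28) + (2, 7). λ = (7 - 28)/(2 - 20) ≡ 8/11 mod 29. 11⁻¹ ≡ 8 (mod 29) since 11·8 = 88 ≡ 1, so λ ≡ 6.
  x = λ² - 20 - 2 = 36 - 22 ≡ 14; y = λ·(20 - 14) - 28 ≡ 8. → (14, 8)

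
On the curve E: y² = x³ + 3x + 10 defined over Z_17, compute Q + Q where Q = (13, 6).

tangent at (13, 6): λ = (3·13² + 3)/(2·6) ≡ 0/12. 12⁻¹ ≡ 10 (mod 17), so λ ≡ 0·10 ≡ 0.
  x = λ² - 13 - 13 = 0 - 26 ≡ 8; y = λ·(13 - 8) - 6 ≡ 11. → (8, 11)

(8, 11)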